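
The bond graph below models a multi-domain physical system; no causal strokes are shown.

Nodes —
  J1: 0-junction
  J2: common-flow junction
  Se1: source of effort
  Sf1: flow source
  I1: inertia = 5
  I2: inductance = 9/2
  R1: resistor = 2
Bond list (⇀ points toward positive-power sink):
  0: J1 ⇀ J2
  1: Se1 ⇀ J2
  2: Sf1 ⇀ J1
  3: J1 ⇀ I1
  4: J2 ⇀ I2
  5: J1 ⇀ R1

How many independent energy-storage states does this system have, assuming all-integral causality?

2  (I1, I2 all integral)

#1 stroke→J2  (Se1 (Se) sets effort on bond)
#2 stroke→Sf1  (Sf1 (Sf) sets flow on bond)
#3 stroke→I1  (I1 outputs flow p/I1)
#4 stroke→I2  (I2: I, integral causality)
#0 stroke→J2  (common-f at J2 fixed by 4)
#5 stroke→J1  (closing 0-jn rule on J1)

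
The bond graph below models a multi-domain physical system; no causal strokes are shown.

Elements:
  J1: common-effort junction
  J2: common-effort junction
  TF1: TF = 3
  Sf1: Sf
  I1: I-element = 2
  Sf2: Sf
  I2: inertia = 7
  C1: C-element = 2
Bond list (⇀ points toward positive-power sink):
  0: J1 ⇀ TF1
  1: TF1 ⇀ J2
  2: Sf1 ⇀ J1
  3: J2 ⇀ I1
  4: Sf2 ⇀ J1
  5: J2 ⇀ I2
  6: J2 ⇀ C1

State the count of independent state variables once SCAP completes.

3  (C1, I1, I2 all integral)

b2 stroke at Sf1  (Sf1 (Sf) sets flow on bond)
b4 stroke at Sf2  (Sf2 (Sf) sets flow on bond)
b0 stroke at J1  (closing 0-jn rule on J1)
b1 stroke at TF1  (through TF1, causality passes straight; one stroke at TF1)
b3 stroke at I1  (prefer integral on I1)
b5 stroke at I2  (I2: I, integral causality)
b6 stroke at J2  (only one effort-in slot at J2)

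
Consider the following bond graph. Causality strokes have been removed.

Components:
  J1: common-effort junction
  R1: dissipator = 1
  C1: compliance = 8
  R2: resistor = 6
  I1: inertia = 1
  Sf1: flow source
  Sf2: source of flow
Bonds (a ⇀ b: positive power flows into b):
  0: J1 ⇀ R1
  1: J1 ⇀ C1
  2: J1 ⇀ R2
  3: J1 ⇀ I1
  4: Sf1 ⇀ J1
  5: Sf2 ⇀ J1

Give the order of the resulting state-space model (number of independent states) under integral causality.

bond 4 stroke→Sf1  (Sf1 fixes flow; stroke at Sf1)
bond 5 stroke→Sf2  (Sf2 (Sf) sets flow on bond)
bond 1 stroke→J1  (C1 integral (e out))
bond 0 stroke→R1  (J1 effort already set via bond 1)
bond 2 stroke→R2  (J1: bond 1 brought effort, rest push out)
bond 3 stroke→I1  (0-jn J1 has e-setter on 1)

2  (C1, I1 all integral)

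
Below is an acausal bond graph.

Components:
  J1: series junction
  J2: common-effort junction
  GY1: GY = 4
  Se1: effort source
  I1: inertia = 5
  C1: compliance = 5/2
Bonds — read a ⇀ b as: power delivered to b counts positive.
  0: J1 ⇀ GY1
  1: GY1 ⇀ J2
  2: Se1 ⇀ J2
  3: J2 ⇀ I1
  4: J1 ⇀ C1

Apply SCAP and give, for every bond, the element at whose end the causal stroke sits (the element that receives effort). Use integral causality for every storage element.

#0 |GY1
#1 |GY1
#2 |J2
#3 |I1
#4 |J1

β2 →J2  (Se1: effort source, stroke at far end)
β1 →GY1  (0-jn J2 has e-setter on 2)
β3 →I1  (0-jn J2 has e-setter on 2)
β0 →GY1  (GY1 both-in/both-out from 1)
β4 →J1  (common-f at J1 fixed by 0)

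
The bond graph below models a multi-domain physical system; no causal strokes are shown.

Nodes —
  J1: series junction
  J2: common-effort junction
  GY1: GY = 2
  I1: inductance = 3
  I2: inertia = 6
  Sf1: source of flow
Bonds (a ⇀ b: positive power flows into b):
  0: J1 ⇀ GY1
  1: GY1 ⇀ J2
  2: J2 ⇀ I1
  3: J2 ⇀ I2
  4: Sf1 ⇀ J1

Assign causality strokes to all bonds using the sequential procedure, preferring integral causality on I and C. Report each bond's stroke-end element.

β0 stroke at J1
β1 stroke at J2
β2 stroke at I1
β3 stroke at I2
β4 stroke at Sf1

β4 stroke→Sf1  (Sf1 fixes flow; stroke at Sf1)
β0 stroke→J1  (1-jn J1 has f-setter on 4)
β1 stroke→J2  (GY GY1: same side as bond 0)
β2 stroke→I1  (0-jn J2 has e-setter on 1)
β3 stroke→I2  (common-e at J2 fixed by 1)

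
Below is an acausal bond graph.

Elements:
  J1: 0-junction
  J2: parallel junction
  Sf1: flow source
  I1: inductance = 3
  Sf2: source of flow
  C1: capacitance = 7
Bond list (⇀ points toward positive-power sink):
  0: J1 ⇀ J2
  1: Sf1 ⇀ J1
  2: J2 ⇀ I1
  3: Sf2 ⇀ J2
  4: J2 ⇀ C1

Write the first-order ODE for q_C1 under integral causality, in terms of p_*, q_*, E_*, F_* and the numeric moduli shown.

bond 1 |Sf1  (source Sf1 imposes f)
bond 3 |Sf2  (Sf2 fixes flow; stroke at Sf2)
bond 0 |J1  (J1: last free bond brings effort in)
bond 2 |I1  (I1: I, integral causality)
bond 4 |J2  (only one effort-in slot at J2)

dq_C1/dt = F_Sf1 + F_Sf2 - p_I1/3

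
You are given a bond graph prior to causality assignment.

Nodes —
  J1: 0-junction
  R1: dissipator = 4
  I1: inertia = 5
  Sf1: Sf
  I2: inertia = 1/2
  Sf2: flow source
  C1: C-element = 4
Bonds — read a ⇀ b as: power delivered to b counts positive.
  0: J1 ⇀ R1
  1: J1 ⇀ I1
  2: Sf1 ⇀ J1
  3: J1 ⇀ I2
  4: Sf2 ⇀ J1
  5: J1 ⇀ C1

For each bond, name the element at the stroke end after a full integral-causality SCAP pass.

b0 stroke at R1
b1 stroke at I1
b2 stroke at Sf1
b3 stroke at I2
b4 stroke at Sf2
b5 stroke at J1

β2 →Sf1  (Sf1 (Sf) sets flow on bond)
β4 →Sf2  (Sf2 fixes flow; stroke at Sf2)
β1 →I1  (I1 outputs flow p/I1)
β3 →I2  (I2: I, integral causality)
β5 →J1  (C1 outputs effort q/C1)
β0 →R1  (J1: bond 5 brought effort, rest push out)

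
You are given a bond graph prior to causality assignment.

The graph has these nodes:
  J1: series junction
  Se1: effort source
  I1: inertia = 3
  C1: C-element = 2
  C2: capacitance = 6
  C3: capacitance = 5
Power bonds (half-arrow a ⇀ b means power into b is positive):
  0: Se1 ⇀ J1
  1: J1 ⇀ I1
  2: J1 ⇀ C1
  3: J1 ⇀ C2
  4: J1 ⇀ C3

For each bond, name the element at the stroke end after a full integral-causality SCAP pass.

b0 →J1
b1 →I1
b2 →J1
b3 →J1
b4 →J1

#0 stroke at J1  (Se1 fixes effort; stroke away)
#1 stroke at I1  (prefer integral on I1)
#2 stroke at J1  (common-f at J1 fixed by 1)
#3 stroke at J1  (J1 flow already set via bond 1)
#4 stroke at J1  (common-f at J1 fixed by 1)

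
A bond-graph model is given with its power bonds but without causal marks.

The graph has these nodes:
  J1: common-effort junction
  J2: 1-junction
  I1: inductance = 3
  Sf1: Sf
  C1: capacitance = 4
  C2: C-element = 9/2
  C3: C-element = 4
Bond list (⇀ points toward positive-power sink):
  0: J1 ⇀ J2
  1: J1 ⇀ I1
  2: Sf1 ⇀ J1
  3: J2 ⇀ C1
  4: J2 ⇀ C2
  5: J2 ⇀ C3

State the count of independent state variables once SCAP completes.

4  (C1, C2, C3, I1 all integral)

bond 2 |Sf1  (source Sf1 imposes f)
bond 1 |I1  (I1 integral (f out))
bond 0 |J1  (J1 needs exactly one e-in)
bond 3 |J2  (common-f at J2 fixed by 0)
bond 4 |J2  (1-jn J2 has f-setter on 0)
bond 5 |J2  (common-f at J2 fixed by 0)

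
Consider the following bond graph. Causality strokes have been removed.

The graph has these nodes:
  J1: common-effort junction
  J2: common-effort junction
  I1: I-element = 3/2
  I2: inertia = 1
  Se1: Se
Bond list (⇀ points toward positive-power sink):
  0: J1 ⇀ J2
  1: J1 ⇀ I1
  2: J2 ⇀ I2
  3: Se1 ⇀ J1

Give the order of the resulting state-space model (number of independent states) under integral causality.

2  (I1, I2 all integral)

#3 stroke→J1  (Se1 fixes effort; stroke away)
#0 stroke→J2  (J1 effort already set via bond 3)
#1 stroke→I1  (common-e at J1 fixed by 3)
#2 stroke→I2  (common-e at J2 fixed by 0)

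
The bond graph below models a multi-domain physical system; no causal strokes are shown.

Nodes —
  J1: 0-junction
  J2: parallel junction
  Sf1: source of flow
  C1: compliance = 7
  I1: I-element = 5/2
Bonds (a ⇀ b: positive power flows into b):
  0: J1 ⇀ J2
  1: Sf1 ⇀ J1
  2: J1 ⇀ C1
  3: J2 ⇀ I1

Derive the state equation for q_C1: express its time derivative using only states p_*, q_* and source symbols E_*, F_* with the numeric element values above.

#1 stroke→Sf1  (Sf1: flow source, stroke at near end)
#2 stroke→J1  (C1: C, integral causality)
#0 stroke→J2  (J1 effort already set via bond 2)
#3 stroke→I1  (J2: bond 0 brought effort, rest push out)

dq_C1/dt = F_Sf1 - 2*p_I1/5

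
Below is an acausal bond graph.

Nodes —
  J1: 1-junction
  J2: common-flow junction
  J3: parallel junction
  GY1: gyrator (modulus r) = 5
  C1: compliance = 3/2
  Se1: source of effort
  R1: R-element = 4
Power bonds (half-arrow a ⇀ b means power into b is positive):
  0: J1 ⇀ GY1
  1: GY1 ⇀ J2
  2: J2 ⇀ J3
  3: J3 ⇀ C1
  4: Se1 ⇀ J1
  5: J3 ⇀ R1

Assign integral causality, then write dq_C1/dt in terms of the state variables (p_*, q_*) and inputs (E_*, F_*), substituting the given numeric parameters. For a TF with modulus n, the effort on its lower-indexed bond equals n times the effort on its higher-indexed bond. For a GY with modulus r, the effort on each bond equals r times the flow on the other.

dq_C1/dt = E_Se1/5 - q_C1/6

#4 |J1  (source Se1 imposes e)
#0 |GY1  (closing 1-jn rule on J1)
#1 |GY1  (GY GY1: same side as bond 0)
#2 |J2  (J2: bond 1 brought flow, rest push out)
#3 |J3  (C1 outputs effort q/C1)
#5 |R1  (common-e at J3 fixed by 3)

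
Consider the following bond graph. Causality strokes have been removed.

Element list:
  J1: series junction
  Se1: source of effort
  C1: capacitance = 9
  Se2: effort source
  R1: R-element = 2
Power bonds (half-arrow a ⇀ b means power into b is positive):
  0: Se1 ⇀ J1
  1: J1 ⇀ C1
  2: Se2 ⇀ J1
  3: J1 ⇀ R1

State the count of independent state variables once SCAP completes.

#0 |J1  (Se1 fixes effort; stroke away)
#2 |J1  (Se2 (Se) sets effort on bond)
#1 |J1  (prefer integral on C1)
#3 |R1  (only one flow-in slot at J1)

1  (C1 all integral)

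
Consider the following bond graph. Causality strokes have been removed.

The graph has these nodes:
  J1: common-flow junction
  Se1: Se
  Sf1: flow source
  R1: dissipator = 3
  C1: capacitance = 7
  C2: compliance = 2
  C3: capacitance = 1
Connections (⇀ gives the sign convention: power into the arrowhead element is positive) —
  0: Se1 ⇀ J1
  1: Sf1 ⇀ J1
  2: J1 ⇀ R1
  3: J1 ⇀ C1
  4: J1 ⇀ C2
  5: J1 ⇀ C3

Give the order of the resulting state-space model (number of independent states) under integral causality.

b0 stroke at J1  (Se1 fixes effort; stroke away)
b1 stroke at Sf1  (Sf1 (Sf) sets flow on bond)
b2 stroke at J1  (common-f at J1 fixed by 1)
b3 stroke at J1  (J1 flow already set via bond 1)
b4 stroke at J1  (1-jn J1 has f-setter on 1)
b5 stroke at J1  (J1: bond 1 brought flow, rest push out)

3  (C1, C2, C3 all integral)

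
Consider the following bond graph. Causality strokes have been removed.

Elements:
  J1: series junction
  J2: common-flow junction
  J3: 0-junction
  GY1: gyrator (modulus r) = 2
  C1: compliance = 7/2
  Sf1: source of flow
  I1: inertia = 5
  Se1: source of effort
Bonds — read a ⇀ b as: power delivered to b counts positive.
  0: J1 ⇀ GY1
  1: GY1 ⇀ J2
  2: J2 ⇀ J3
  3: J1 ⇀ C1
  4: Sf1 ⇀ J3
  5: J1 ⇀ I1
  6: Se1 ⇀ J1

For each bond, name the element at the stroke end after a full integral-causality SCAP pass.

#0 |J1
#1 |J2
#2 |J3
#3 |J1
#4 |Sf1
#5 |I1
#6 |J1

b4 stroke at Sf1  (Sf1: flow source, stroke at near end)
b6 stroke at J1  (Se1 (Se) sets effort on bond)
b2 stroke at J3  (closing 0-jn rule on J3)
b1 stroke at J2  (J2: bond 2 brought flow, rest push out)
b0 stroke at J1  (GY1: gyrator matches bond 1)
b3 stroke at J1  (C1 integral (e out))
b5 stroke at I1  (closing 1-jn rule on J1)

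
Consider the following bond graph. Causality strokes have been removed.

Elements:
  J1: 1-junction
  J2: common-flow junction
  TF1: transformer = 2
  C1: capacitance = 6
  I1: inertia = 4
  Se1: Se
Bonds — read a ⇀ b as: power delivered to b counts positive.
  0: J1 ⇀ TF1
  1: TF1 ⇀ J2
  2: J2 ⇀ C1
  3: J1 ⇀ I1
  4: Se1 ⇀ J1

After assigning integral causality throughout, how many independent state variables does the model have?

b4 stroke→J1  (Se1 (Se) sets effort on bond)
b2 stroke→J2  (prefer integral on C1)
b1 stroke→TF1  (J2 needs exactly one f-in)
b0 stroke→J1  (through TF1, causality passes straight; one stroke at TF1)
b3 stroke→I1  (closing 1-jn rule on J1)

2  (C1, I1 all integral)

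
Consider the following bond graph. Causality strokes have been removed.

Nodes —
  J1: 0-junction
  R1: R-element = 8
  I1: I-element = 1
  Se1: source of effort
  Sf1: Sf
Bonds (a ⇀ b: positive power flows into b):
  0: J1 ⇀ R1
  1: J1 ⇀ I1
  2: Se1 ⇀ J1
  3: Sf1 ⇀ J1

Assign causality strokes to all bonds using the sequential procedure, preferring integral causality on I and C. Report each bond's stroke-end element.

β0 →R1
β1 →I1
β2 →J1
β3 →Sf1

#2 stroke at J1  (Se1: effort source, stroke at far end)
#3 stroke at Sf1  (Sf1: flow source, stroke at near end)
#0 stroke at R1  (J1 effort already set via bond 2)
#1 stroke at I1  (common-e at J1 fixed by 2)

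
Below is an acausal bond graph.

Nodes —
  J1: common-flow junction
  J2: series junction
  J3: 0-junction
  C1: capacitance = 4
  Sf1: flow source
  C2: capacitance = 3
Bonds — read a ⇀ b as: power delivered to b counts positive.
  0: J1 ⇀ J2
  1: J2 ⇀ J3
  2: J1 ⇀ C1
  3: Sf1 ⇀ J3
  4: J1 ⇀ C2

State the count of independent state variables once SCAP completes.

2  (C1, C2 all integral)

#3 →Sf1  (Sf1 fixes flow; stroke at Sf1)
#1 →J3  (J3 needs exactly one e-in)
#0 →J2  (J2 flow already set via bond 1)
#2 →J1  (common-f at J1 fixed by 0)
#4 →J1  (1-jn J1 has f-setter on 0)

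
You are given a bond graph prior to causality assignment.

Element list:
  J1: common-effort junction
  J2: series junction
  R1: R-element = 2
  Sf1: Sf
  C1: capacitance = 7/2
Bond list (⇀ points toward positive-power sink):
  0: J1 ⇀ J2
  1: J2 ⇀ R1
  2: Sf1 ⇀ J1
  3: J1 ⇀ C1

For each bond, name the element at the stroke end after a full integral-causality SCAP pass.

β2 |Sf1  (Sf1: flow source, stroke at near end)
β3 |J1  (prefer integral on C1)
β0 |J2  (J1 effort already set via bond 3)
β1 |R1  (closing 1-jn rule on J2)

bond 0 stroke→J2
bond 1 stroke→R1
bond 2 stroke→Sf1
bond 3 stroke→J1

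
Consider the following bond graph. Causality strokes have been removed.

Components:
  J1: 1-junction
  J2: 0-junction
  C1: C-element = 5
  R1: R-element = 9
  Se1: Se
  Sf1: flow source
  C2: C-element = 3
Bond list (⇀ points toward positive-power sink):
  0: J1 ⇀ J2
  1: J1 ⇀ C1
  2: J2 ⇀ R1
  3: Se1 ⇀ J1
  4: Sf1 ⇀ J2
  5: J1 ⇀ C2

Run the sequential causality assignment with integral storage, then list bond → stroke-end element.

b3 |J1  (Se1 (Se) sets effort on bond)
b4 |Sf1  (Sf1: flow source, stroke at near end)
b1 |J1  (C1 integral (e out))
b5 |J1  (prefer integral on C2)
b0 |J2  (J1: last free bond brings flow in)
b2 |R1  (J2 effort already set via bond 0)

#0 stroke→J2
#1 stroke→J1
#2 stroke→R1
#3 stroke→J1
#4 stroke→Sf1
#5 stroke→J1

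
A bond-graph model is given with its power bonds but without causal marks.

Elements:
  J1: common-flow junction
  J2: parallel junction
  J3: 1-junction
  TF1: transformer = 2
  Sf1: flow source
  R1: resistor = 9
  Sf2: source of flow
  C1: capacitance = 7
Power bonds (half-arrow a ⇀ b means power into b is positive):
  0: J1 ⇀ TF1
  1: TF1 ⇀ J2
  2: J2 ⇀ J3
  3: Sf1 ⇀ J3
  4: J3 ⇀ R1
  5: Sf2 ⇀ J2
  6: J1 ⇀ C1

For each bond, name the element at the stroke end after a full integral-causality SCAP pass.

#0 →TF1
#1 →J2
#2 →J3
#3 →Sf1
#4 →J3
#5 →Sf2
#6 →J1

b3 →Sf1  (Sf1: flow source, stroke at near end)
b5 →Sf2  (Sf2 (Sf) sets flow on bond)
b2 →J3  (common-f at J3 fixed by 3)
b4 →J3  (J3: bond 3 brought flow, rest push out)
b1 →J2  (only one effort-in slot at J2)
b0 →TF1  (through TF1, causality passes straight; one stroke at TF1)
b6 →J1  (1-jn J1 has f-setter on 0)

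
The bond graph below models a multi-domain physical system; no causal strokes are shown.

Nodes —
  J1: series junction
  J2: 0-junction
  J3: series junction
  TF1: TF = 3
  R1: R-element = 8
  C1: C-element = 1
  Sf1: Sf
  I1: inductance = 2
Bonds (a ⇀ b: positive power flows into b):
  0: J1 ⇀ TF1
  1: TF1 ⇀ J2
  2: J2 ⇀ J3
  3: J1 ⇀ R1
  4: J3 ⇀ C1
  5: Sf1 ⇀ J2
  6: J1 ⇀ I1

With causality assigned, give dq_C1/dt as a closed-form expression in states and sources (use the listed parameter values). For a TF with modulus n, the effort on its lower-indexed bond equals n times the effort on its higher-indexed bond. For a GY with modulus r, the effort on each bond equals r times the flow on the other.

dq_C1/dt = F_Sf1 + 3*p_I1/2

β5 stroke at Sf1  (source Sf1 imposes f)
β4 stroke at J3  (C1 integral (e out))
β2 stroke at J2  (J3 needs exactly one f-in)
β1 stroke at TF1  (J2: bond 2 brought effort, rest push out)
β0 stroke at J1  (through TF1, causality passes straight; one stroke at TF1)
β6 stroke at I1  (I1 outputs flow p/I1)
β3 stroke at J1  (J1 flow already set via bond 6)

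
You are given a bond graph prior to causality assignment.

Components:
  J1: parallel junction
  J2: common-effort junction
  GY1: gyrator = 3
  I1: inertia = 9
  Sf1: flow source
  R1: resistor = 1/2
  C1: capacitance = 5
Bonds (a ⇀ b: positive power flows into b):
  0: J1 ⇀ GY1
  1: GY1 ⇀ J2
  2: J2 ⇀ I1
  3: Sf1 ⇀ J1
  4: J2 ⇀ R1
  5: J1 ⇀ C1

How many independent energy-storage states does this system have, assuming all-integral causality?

#3 →Sf1  (source Sf1 imposes f)
#2 →I1  (prefer integral on I1)
#5 →J1  (C1 outputs effort q/C1)
#0 →GY1  (0-jn J1 has e-setter on 5)
#1 →GY1  (GY GY1: same side as bond 0)
#4 →J2  (J2: last free bond brings effort in)

2  (C1, I1 all integral)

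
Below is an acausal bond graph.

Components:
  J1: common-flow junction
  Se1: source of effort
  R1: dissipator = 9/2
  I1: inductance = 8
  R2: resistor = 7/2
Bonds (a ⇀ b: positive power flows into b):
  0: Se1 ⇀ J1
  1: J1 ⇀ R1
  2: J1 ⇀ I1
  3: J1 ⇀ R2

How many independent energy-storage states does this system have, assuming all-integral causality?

#0 →J1  (Se1 fixes effort; stroke away)
#2 →I1  (prefer integral on I1)
#1 →J1  (J1: bond 2 brought flow, rest push out)
#3 →J1  (1-jn J1 has f-setter on 2)

1  (I1 all integral)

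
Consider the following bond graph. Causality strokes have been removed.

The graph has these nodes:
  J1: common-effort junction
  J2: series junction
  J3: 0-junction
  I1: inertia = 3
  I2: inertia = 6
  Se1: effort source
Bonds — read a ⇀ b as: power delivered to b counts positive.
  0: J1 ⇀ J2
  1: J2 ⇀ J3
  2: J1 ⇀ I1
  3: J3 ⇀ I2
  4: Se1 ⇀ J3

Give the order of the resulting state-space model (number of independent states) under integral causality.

β4 →J3  (Se1 fixes effort; stroke away)
β1 →J2  (J3: bond 4 brought effort, rest push out)
β3 →I2  (common-e at J3 fixed by 4)
β0 →J1  (J2: last free bond brings flow in)
β2 →I1  (0-jn J1 has e-setter on 0)

2  (I1, I2 all integral)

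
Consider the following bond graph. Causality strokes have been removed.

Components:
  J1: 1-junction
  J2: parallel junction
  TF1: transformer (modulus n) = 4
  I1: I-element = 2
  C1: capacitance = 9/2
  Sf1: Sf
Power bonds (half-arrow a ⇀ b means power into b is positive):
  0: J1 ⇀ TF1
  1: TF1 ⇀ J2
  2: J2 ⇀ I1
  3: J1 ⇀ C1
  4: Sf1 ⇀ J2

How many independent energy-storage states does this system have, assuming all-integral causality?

b4 stroke at Sf1  (source Sf1 imposes f)
b2 stroke at I1  (prefer integral on I1)
b1 stroke at J2  (closing 0-jn rule on J2)
b0 stroke at TF1  (TF1: transformer flips bond 1)
b3 stroke at J1  (J1: bond 0 brought flow, rest push out)

2  (C1, I1 all integral)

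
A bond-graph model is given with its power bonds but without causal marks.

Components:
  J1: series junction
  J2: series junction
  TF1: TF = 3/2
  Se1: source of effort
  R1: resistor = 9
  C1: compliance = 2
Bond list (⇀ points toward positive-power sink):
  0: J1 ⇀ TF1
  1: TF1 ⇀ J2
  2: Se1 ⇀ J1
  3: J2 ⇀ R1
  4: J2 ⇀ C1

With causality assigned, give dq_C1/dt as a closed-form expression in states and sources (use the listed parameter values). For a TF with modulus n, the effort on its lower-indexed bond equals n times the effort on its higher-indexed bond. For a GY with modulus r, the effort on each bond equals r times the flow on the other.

dq_C1/dt = 2*E_Se1/27 - q_C1/18

bond 2 stroke→J1  (Se1 fixes effort; stroke away)
bond 0 stroke→TF1  (J1: last free bond brings flow in)
bond 1 stroke→J2  (TF1: transformer flips bond 0)
bond 4 stroke→J2  (C1 outputs effort q/C1)
bond 3 stroke→R1  (J2 needs exactly one f-in)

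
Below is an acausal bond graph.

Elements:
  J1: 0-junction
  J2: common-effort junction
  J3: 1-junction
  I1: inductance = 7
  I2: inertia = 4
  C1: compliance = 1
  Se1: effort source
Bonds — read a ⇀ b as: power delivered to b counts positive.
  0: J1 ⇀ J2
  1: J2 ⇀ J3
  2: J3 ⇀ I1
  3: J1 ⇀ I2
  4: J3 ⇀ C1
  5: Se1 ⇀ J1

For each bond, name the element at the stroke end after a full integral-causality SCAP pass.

bond 0 |J2
bond 1 |J3
bond 2 |I1
bond 3 |I2
bond 4 |J3
bond 5 |J1

b5 stroke at J1  (Se1 fixes effort; stroke away)
b0 stroke at J2  (J1: bond 5 brought effort, rest push out)
b3 stroke at I2  (J1 effort already set via bond 5)
b1 stroke at J3  (common-e at J2 fixed by 0)
b2 stroke at I1  (I1 outputs flow p/I1)
b4 stroke at J3  (common-f at J3 fixed by 2)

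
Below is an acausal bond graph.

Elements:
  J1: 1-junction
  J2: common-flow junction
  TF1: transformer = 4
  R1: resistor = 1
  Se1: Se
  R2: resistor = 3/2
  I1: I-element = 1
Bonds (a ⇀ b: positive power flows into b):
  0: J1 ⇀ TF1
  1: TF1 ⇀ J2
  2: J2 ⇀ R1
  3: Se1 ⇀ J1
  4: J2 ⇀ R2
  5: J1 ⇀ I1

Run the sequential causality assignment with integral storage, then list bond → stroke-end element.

β3 stroke→J1  (Se1: effort source, stroke at far end)
β5 stroke→I1  (I1: I, integral causality)
β0 stroke→J1  (J1 flow already set via bond 5)
β1 stroke→TF1  (TF1: transformer flips bond 0)
β2 stroke→J2  (J2 flow already set via bond 1)
β4 stroke→J2  (1-jn J2 has f-setter on 1)

b0 →J1
b1 →TF1
b2 →J2
b3 →J1
b4 →J2
b5 →I1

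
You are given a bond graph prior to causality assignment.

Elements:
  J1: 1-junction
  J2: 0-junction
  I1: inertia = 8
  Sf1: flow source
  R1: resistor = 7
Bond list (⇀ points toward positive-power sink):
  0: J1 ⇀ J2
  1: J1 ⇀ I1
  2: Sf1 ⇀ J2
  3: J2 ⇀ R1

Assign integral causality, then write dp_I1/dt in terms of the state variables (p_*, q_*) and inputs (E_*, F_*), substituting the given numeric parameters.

dp_I1/dt = -7*F_Sf1 - 7*p_I1/8

#2 stroke at Sf1  (Sf1 fixes flow; stroke at Sf1)
#1 stroke at I1  (I1 outputs flow p/I1)
#0 stroke at J1  (J1 flow already set via bond 1)
#3 stroke at J2  (only one effort-in slot at J2)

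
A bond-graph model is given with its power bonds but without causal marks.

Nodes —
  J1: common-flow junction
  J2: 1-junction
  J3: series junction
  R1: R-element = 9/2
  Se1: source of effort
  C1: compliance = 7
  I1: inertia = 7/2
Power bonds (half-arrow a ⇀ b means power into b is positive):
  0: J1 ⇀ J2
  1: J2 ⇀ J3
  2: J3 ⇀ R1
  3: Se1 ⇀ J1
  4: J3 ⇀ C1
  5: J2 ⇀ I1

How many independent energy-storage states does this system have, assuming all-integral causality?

β3 stroke→J1  (source Se1 imposes e)
β0 stroke→J2  (J1 needs exactly one f-in)
β4 stroke→J3  (C1 integral (e out))
β5 stroke→I1  (I1 outputs flow p/I1)
β1 stroke→J2  (J2 flow already set via bond 5)
β2 stroke→J3  (J3: bond 1 brought flow, rest push out)

2  (C1, I1 all integral)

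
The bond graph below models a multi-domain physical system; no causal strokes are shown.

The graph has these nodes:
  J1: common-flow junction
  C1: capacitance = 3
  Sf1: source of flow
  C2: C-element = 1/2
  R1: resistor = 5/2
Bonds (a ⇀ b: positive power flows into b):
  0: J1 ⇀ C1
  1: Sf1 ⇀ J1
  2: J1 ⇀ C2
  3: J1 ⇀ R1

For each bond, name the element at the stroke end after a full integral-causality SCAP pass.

b0 stroke at J1
b1 stroke at Sf1
b2 stroke at J1
b3 stroke at J1

#1 |Sf1  (Sf1 fixes flow; stroke at Sf1)
#0 |J1  (J1: bond 1 brought flow, rest push out)
#2 |J1  (common-f at J1 fixed by 1)
#3 |J1  (J1: bond 1 brought flow, rest push out)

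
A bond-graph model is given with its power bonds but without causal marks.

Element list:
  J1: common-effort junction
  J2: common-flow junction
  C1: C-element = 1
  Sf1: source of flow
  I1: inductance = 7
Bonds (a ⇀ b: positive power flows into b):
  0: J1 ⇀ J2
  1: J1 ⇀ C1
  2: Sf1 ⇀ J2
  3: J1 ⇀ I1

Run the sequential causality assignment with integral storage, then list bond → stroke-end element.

b2 |Sf1  (Sf1 (Sf) sets flow on bond)
b0 |J2  (common-f at J2 fixed by 2)
b1 |J1  (C1: C, integral causality)
b3 |I1  (0-jn J1 has e-setter on 1)

bond 0 stroke at J2
bond 1 stroke at J1
bond 2 stroke at Sf1
bond 3 stroke at I1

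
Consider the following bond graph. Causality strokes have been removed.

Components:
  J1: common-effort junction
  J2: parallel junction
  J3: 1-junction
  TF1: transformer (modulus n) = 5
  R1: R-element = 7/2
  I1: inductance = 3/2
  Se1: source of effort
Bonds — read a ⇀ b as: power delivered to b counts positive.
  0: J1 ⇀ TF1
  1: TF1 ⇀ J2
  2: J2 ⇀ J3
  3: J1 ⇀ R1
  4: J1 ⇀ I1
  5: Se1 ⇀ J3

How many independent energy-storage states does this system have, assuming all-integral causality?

bond 5 stroke→J3  (Se1 (Se) sets effort on bond)
bond 2 stroke→J2  (J3: last free bond brings flow in)
bond 1 stroke→TF1  (J2 effort already set via bond 2)
bond 0 stroke→J1  (TF1: transformer flips bond 1)
bond 3 stroke→R1  (common-e at J1 fixed by 0)
bond 4 stroke→I1  (J1 effort already set via bond 0)

1  (I1 all integral)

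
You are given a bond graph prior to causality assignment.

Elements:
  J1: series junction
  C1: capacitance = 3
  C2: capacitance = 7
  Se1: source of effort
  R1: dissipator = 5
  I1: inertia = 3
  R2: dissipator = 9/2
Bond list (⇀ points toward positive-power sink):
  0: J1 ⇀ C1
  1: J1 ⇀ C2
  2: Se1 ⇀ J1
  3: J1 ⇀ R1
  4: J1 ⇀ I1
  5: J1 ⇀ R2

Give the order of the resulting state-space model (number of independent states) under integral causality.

#2 |J1  (Se1: effort source, stroke at far end)
#0 |J1  (prefer integral on C1)
#1 |J1  (C2: C, integral causality)
#4 |I1  (I1 integral (f out))
#3 |J1  (common-f at J1 fixed by 4)
#5 |J1  (1-jn J1 has f-setter on 4)

3  (C1, C2, I1 all integral)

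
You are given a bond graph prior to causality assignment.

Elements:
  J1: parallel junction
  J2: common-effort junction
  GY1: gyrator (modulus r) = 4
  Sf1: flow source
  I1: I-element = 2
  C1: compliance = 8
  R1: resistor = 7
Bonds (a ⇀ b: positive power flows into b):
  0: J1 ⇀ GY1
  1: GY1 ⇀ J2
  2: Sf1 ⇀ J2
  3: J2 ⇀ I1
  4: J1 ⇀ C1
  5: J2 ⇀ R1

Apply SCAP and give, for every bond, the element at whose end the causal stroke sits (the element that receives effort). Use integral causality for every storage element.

bond 2 stroke at Sf1  (Sf1 (Sf) sets flow on bond)
bond 3 stroke at I1  (I1: I, integral causality)
bond 4 stroke at J1  (prefer integral on C1)
bond 0 stroke at GY1  (0-jn J1 has e-setter on 4)
bond 1 stroke at GY1  (GY1 both-in/both-out from 0)
bond 5 stroke at J2  (closing 0-jn rule on J2)

β0 →GY1
β1 →GY1
β2 →Sf1
β3 →I1
β4 →J1
β5 →J2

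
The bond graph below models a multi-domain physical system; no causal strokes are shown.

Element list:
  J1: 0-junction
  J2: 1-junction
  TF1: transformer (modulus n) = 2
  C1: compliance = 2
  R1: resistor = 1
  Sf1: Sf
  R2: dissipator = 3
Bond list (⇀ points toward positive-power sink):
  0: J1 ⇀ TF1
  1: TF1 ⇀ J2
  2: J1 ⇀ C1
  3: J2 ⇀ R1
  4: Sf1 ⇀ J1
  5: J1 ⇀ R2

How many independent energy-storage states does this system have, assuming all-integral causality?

β4 stroke→Sf1  (Sf1 (Sf) sets flow on bond)
β2 stroke→J1  (C1: C, integral causality)
β0 stroke→TF1  (common-e at J1 fixed by 2)
β5 stroke→R2  (J1 effort already set via bond 2)
β1 stroke→J2  (TF TF1: opposite of bond 0)
β3 stroke→R1  (closing 1-jn rule on J2)

1  (C1 all integral)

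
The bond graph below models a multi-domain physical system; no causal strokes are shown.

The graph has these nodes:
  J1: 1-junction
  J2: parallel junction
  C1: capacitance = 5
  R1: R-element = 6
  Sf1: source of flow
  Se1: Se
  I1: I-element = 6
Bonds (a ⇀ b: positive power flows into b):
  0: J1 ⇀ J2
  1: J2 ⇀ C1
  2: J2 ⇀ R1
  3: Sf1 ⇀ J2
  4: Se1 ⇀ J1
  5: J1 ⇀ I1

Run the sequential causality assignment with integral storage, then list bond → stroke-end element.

#3 stroke→Sf1  (Sf1: flow source, stroke at near end)
#4 stroke→J1  (Se1 (Se) sets effort on bond)
#1 stroke→J2  (prefer integral on C1)
#0 stroke→J1  (common-e at J2 fixed by 1)
#2 stroke→R1  (J2 effort already set via bond 1)
#5 stroke→I1  (J1 needs exactly one f-in)

#0 stroke at J1
#1 stroke at J2
#2 stroke at R1
#3 stroke at Sf1
#4 stroke at J1
#5 stroke at I1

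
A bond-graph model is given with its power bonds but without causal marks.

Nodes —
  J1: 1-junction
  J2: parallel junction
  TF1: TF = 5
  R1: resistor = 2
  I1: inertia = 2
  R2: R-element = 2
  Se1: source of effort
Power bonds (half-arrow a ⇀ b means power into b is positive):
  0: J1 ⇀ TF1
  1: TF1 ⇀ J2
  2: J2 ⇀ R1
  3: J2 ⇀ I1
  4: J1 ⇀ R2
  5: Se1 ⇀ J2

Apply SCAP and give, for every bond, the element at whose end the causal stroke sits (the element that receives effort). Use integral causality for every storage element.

b0 |J1
b1 |TF1
b2 |R1
b3 |I1
b4 |R2
b5 |J2

bond 5 |J2  (Se1 fixes effort; stroke away)
bond 1 |TF1  (0-jn J2 has e-setter on 5)
bond 2 |R1  (0-jn J2 has e-setter on 5)
bond 3 |I1  (0-jn J2 has e-setter on 5)
bond 0 |J1  (TF1 one-in-one-out from 1)
bond 4 |R2  (J1 needs exactly one f-in)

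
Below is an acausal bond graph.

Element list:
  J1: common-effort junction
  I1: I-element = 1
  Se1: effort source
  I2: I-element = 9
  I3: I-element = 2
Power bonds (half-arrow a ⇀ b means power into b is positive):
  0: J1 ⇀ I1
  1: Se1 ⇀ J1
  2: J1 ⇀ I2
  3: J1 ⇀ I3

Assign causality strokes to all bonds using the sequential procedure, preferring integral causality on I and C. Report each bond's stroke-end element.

#1 stroke at J1  (Se1 (Se) sets effort on bond)
#0 stroke at I1  (J1 effort already set via bond 1)
#2 stroke at I2  (common-e at J1 fixed by 1)
#3 stroke at I3  (J1 effort already set via bond 1)

b0 →I1
b1 →J1
b2 →I2
b3 →I3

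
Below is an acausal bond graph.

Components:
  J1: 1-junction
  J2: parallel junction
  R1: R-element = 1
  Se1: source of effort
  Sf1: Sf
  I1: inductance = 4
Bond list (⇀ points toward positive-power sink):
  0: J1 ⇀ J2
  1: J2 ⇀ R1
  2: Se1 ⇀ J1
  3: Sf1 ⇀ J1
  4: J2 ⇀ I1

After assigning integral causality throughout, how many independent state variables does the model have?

β2 →J1  (Se1: effort source, stroke at far end)
β3 →Sf1  (source Sf1 imposes f)
β0 →J1  (J1 flow already set via bond 3)
β4 →I1  (prefer integral on I1)
β1 →J2  (closing 0-jn rule on J2)

1  (I1 all integral)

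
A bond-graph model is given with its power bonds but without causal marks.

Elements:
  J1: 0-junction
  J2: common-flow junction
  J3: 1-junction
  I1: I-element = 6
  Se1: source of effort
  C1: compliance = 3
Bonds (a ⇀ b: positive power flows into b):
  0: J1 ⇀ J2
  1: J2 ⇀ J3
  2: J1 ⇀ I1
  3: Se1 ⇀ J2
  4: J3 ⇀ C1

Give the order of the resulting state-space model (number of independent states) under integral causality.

bond 3 |J2  (Se1 (Se) sets effort on bond)
bond 2 |I1  (I1 outputs flow p/I1)
bond 0 |J1  (only one effort-in slot at J1)
bond 1 |J2  (common-f at J2 fixed by 0)
bond 4 |J3  (common-f at J3 fixed by 1)

2  (C1, I1 all integral)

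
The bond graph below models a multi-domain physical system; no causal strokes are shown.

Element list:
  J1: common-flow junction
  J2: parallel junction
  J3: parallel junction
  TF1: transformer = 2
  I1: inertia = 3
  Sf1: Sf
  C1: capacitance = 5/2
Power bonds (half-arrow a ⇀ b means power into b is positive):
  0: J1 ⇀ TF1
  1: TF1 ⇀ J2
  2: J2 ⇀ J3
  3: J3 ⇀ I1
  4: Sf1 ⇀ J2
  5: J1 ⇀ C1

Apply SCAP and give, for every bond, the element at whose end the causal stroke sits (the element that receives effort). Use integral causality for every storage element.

β0 |TF1
β1 |J2
β2 |J3
β3 |I1
β4 |Sf1
β5 |J1

#4 |Sf1  (Sf1 (Sf) sets flow on bond)
#3 |I1  (I1: I, integral causality)
#2 |J3  (J3 needs exactly one e-in)
#1 |J2  (only one effort-in slot at J2)
#0 |TF1  (TF1 one-in-one-out from 1)
#5 |J1  (common-f at J1 fixed by 0)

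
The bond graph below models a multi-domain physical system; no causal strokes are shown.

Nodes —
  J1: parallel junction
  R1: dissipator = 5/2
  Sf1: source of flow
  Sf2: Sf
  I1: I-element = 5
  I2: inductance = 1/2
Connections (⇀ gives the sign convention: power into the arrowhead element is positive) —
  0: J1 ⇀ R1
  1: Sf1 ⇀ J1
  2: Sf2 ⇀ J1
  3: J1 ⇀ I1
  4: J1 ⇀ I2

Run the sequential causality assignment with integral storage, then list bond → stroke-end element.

b0 stroke at J1
b1 stroke at Sf1
b2 stroke at Sf2
b3 stroke at I1
b4 stroke at I2

β1 →Sf1  (source Sf1 imposes f)
β2 →Sf2  (source Sf2 imposes f)
β3 →I1  (I1: I, integral causality)
β4 →I2  (I2 outputs flow p/I2)
β0 →J1  (J1 needs exactly one e-in)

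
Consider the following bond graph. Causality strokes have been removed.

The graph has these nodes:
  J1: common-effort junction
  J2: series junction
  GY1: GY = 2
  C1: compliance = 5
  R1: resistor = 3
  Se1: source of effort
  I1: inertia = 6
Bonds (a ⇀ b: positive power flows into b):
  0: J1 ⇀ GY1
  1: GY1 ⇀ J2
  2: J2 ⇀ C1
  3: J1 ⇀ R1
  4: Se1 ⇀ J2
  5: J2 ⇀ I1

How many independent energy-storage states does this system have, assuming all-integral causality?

2  (C1, I1 all integral)

bond 4 |J2  (Se1 fixes effort; stroke away)
bond 2 |J2  (C1 outputs effort q/C1)
bond 5 |I1  (I1 integral (f out))
bond 1 |J2  (1-jn J2 has f-setter on 5)
bond 0 |J1  (through GY1, causality inverts; strokes same side of GY1)
bond 3 |R1  (J1 effort already set via bond 0)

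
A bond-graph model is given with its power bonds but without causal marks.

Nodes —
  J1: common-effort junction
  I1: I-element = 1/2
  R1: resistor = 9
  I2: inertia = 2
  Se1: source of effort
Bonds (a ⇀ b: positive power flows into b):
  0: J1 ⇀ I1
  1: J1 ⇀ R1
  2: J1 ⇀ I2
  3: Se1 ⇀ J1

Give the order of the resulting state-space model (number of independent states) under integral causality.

#3 →J1  (Se1 fixes effort; stroke away)
#0 →I1  (J1: bond 3 brought effort, rest push out)
#1 →R1  (common-e at J1 fixed by 3)
#2 →I2  (J1: bond 3 brought effort, rest push out)

2  (I1, I2 all integral)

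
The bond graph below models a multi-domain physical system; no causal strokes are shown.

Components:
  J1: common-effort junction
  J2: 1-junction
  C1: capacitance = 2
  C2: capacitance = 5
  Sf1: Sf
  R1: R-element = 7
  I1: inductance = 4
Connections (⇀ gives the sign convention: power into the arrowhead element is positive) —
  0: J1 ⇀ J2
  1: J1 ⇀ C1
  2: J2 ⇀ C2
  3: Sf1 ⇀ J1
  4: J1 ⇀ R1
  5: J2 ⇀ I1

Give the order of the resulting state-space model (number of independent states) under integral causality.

b3 stroke→Sf1  (Sf1 fixes flow; stroke at Sf1)
b1 stroke→J1  (prefer integral on C1)
b0 stroke→J2  (J1: bond 1 brought effort, rest push out)
b4 stroke→R1  (J1: bond 1 brought effort, rest push out)
b2 stroke→J2  (C2 outputs effort q/C2)
b5 stroke→I1  (closing 1-jn rule on J2)

3  (C1, C2, I1 all integral)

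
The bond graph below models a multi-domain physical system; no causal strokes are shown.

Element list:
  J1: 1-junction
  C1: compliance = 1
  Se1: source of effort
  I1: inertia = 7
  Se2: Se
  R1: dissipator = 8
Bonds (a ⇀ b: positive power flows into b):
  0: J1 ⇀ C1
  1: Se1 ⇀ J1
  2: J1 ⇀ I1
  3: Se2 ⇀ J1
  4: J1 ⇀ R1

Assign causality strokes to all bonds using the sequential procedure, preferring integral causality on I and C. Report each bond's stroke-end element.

b0 stroke at J1
b1 stroke at J1
b2 stroke at I1
b3 stroke at J1
b4 stroke at J1

b1 |J1  (Se1 fixes effort; stroke away)
b3 |J1  (Se2 (Se) sets effort on bond)
b0 |J1  (C1: C, integral causality)
b2 |I1  (I1 integral (f out))
b4 |J1  (1-jn J1 has f-setter on 2)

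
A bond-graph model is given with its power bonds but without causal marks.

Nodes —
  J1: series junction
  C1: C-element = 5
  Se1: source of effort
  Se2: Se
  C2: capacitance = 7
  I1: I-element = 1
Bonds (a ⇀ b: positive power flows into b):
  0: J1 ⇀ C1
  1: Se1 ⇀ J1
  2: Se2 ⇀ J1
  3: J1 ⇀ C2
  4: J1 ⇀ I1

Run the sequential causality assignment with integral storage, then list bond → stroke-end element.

b0 →J1
b1 →J1
b2 →J1
b3 →J1
b4 →I1

#1 →J1  (Se1: effort source, stroke at far end)
#2 →J1  (Se2 fixes effort; stroke away)
#0 →J1  (C1: C, integral causality)
#3 →J1  (C2 integral (e out))
#4 →I1  (closing 1-jn rule on J1)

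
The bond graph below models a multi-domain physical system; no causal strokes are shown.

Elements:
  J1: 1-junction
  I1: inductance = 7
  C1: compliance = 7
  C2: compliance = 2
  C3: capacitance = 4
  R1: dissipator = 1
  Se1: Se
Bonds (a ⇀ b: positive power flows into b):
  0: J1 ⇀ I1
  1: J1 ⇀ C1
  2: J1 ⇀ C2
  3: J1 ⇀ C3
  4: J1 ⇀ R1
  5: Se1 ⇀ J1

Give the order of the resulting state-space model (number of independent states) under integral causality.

4  (C1, C2, C3, I1 all integral)

β5 |J1  (source Se1 imposes e)
β0 |I1  (prefer integral on I1)
β1 |J1  (J1: bond 0 brought flow, rest push out)
β2 |J1  (1-jn J1 has f-setter on 0)
β3 |J1  (J1 flow already set via bond 0)
β4 |J1  (1-jn J1 has f-setter on 0)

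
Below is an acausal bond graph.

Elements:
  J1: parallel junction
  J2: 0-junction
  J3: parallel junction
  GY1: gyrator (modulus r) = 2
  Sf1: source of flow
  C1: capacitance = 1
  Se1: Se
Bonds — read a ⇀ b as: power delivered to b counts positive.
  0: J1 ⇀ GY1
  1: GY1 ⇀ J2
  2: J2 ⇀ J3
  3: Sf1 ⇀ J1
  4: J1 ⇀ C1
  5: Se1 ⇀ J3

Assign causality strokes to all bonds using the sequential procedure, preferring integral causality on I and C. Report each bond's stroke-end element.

bond 3 stroke→Sf1  (Sf1: flow source, stroke at near end)
bond 5 stroke→J3  (Se1 (Se) sets effort on bond)
bond 2 stroke→J2  (J3 effort already set via bond 5)
bond 1 stroke→GY1  (J2: bond 2 brought effort, rest push out)
bond 0 stroke→GY1  (GY1: gyrator matches bond 1)
bond 4 stroke→J1  (only one effort-in slot at J1)

b0 |GY1
b1 |GY1
b2 |J2
b3 |Sf1
b4 |J1
b5 |J3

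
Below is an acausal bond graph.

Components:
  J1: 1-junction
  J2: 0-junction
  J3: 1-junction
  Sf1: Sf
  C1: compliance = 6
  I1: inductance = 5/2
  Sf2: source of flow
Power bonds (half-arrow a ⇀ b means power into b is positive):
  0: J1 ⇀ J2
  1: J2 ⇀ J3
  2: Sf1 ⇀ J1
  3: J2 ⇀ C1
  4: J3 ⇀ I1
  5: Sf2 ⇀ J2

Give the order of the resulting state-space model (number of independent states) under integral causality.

2  (C1, I1 all integral)

b2 stroke→Sf1  (Sf1: flow source, stroke at near end)
b5 stroke→Sf2  (Sf2: flow source, stroke at near end)
b0 stroke→J1  (J1 flow already set via bond 2)
b3 stroke→J2  (C1: C, integral causality)
b1 stroke→J3  (J2 effort already set via bond 3)
b4 stroke→I1  (only one flow-in slot at J3)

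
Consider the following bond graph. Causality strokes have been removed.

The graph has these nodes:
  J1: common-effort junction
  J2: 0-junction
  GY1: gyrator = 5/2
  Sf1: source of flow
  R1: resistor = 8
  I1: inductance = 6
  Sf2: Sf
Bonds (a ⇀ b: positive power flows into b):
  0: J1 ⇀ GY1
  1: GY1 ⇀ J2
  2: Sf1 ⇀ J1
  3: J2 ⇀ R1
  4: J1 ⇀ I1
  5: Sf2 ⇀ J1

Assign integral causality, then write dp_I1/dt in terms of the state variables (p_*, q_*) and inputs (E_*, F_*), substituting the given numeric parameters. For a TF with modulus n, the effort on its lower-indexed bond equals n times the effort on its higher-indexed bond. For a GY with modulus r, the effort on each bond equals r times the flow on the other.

bond 2 |Sf1  (Sf1: flow source, stroke at near end)
bond 5 |Sf2  (Sf2 fixes flow; stroke at Sf2)
bond 4 |I1  (I1: I, integral causality)
bond 0 |J1  (closing 0-jn rule on J1)
bond 1 |J2  (GY1 both-in/both-out from 0)
bond 3 |R1  (common-e at J2 fixed by 1)

dp_I1/dt = 25*F_Sf1/32 + 25*F_Sf2/32 - 25*p_I1/192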